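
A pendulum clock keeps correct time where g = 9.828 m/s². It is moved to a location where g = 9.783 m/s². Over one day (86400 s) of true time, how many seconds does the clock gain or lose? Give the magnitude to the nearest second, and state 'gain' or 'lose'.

lose 198 s

The clock's period scales as T ∝ 1/√g, so T'/T = √(9.828/9.783) = 1.00230.
In 86400 s of true time the clock registers 86400/1.00230 = 86202.0 s, so it loses 198 s.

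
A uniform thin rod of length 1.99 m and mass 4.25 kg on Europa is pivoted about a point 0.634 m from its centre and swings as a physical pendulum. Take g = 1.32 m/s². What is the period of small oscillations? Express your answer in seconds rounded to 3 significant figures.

For a physical pendulum T = 2π√(I/(mgd)), with d = 0.6340 m from pivot to centre of mass.
I_cm = mL²/12 = 4.25 × 1.99²/12 = 1.403 kg·m²; I = I_cm + md² = 1.403 + 4.25 × 0.6340² = 3.111 kg·m².
T = 2π√(3.111/(4.25 × 1.32 × 0.6340)) = 5.88 s.

5.88 s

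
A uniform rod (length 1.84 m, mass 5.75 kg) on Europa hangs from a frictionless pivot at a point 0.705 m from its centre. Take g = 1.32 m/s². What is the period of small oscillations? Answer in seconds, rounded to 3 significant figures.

5.75 s

For a physical pendulum T = 2π√(I/(mgd)), with d = 0.7050 m from pivot to centre of mass.
I_cm = mL²/12 = 5.75 × 1.84²/12 = 1.622 kg·m²; I = I_cm + md² = 1.622 + 5.75 × 0.7050² = 4.480 kg·m².
T = 2π√(4.480/(5.75 × 1.32 × 0.7050)) = 5.75 s.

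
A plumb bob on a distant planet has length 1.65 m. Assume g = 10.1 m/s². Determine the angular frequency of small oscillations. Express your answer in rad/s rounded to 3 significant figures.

ω = √(g/L) = √(10.1/1.65) = 2.47 rad/s.

2.47 rad/s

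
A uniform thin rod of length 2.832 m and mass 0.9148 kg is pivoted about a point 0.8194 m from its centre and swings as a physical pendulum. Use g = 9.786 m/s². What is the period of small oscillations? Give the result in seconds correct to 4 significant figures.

For a physical pendulum T = 2π√(I/(mgd)), with d = 0.81940 m from pivot to centre of mass.
I_cm = mL²/12 = 0.9148 × 2.832²/12 = 0.61141 kg·m²; I = I_cm + md² = 0.61141 + 0.9148 × 0.81940² = 1.2256 kg·m².
T = 2π√(1.2256/(0.9148 × 9.786 × 0.81940)) = 2.568 s.

2.568 s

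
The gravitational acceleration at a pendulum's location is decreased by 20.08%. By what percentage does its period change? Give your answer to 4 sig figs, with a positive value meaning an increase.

11.86%

T ∝ 1/√g, so T'/T = 1/√(0.79920) = 1.1186.
Percentage change in T = (1.1186 − 1) × 100% = 11.86%.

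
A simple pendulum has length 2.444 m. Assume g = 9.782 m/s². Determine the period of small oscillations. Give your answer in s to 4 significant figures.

3.141 s

T = 2π√(L/g) = 2π√(2.444/9.782) = 2π × 0.49985 = 3.141 s.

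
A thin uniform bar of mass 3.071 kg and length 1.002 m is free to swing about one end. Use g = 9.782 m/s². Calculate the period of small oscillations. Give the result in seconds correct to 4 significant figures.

1.642 s

For a physical pendulum T = 2π√(I/(mgd)), with d = 0.50100 m from pivot to centre of mass.
I_cm = mL²/12 = 3.071 × 1.002²/12 = 0.25694 kg·m²; I = I_cm + md² = 0.25694 + 3.071 × 0.50100² = 1.0278 kg·m².
T = 2π√(1.0278/(3.071 × 9.782 × 0.50100)) = 1.642 s.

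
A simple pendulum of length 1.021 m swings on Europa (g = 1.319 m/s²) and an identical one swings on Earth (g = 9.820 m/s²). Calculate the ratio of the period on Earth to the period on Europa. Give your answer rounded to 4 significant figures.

T ∝ 1/√g, so T₂/T₁ = √(g₁/g₂) = √(1.319/9.820) = 0.3665.

0.3665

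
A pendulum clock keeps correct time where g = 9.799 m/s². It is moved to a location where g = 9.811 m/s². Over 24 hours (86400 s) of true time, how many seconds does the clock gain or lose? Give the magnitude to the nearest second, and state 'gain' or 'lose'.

gain 53 s

The clock's period scales as T ∝ 1/√g, so T'/T = √(9.799/9.811) = 0.999388.
In 86400 s of true time the clock registers 86400/0.999388 = 86452.9 s, so it gains 53 s.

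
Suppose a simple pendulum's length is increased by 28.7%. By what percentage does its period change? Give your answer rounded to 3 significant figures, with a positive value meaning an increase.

13.4%

T ∝ √L, so T'/T = √(1.287) = 1.134.
Percentage change in T = (1.134 − 1) × 100% = 13.4%.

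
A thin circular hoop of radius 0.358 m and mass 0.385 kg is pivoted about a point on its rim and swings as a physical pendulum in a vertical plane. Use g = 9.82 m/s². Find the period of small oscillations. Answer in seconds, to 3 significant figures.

1.70 s

I_cm = mr² = 0.04934 kg·m². The pivot is at distance d = 0.358 m from the centre of mass.
By the parallel-axis theorem, I = I_cm + md² = 0.04934 + 0.04934 = 0.09869 kg·m².
T = 2π√(I/(mgd)) = 2π√(0.09869/(0.385 × 9.82 × 0.358)) = 1.70 s.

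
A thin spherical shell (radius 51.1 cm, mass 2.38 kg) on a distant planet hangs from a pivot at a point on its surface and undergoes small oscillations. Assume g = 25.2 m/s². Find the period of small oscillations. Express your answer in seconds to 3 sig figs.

1.16 s

I_cm = (2/3)mr² = 0.4143 kg·m². The pivot is at distance d = 0.511 m from the centre of mass.
By the parallel-axis theorem, I = I_cm + md² = 0.4143 + 0.6215 = 1.036 kg·m².
T = 2π√(I/(mgd)) = 2π√(1.036/(2.38 × 25.2 × 0.511)) = 1.16 s.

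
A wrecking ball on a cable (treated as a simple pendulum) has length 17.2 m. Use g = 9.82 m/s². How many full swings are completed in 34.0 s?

T = 2π√(L/g) = 2π√(17.2/9.82) = 8.315 s.
Number of complete oscillations = ⌊34.0/8.315⌋ = ⌊4.089⌋ = 4.

4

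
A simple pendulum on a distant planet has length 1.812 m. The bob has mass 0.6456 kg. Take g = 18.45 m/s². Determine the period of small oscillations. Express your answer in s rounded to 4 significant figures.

1.969 s

T = 2π√(L/g) = 2π√(1.812/18.45) = 2π × 0.31339 = 1.969 s.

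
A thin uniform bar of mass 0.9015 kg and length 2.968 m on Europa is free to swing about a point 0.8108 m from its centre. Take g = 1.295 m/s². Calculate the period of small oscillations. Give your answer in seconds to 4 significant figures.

For a physical pendulum T = 2π√(I/(mgd)), with d = 0.81080 m from pivot to centre of mass.
I_cm = mL²/12 = 0.9015 × 2.968²/12 = 0.66178 kg·m²; I = I_cm + md² = 0.66178 + 0.9015 × 0.81080² = 1.2544 kg·m².
T = 2π√(1.2544/(0.9015 × 1.295 × 0.81080)) = 7.233 s.

7.233 s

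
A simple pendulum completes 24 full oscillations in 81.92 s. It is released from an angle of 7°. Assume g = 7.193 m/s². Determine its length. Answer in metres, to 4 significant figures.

T = 81.92/24 = 3.4133 s.
From T = 2π√(L/g), L = gT²/(4π²) = 7.193 × 3.4133²/(4π²) = 2.123 m.

2.123 m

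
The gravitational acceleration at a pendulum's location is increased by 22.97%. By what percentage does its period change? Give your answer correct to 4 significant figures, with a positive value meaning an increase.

-9.822%

T ∝ 1/√g, so T'/T = 1/√(1.2297) = 0.90178.
Percentage change in T = (0.90178 − 1) × 100% = -9.822%.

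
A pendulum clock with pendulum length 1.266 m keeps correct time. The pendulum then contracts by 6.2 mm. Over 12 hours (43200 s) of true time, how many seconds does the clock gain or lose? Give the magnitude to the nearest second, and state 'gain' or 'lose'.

T ∝ √L, so T'/T = √(1.25980/1.266) = 0.997548.
In 43200 s of true time the clock registers 43200/0.997548 = 43306.2 s, so it gains 106 s.

gain 106 s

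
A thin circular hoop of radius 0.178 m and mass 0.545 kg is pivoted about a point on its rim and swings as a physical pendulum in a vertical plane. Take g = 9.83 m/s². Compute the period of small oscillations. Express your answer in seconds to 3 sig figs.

1.20 s

I_cm = mr² = 0.01727 kg·m². The pivot is at distance d = 0.178 m from the centre of mass.
By the parallel-axis theorem, I = I_cm + md² = 0.01727 + 0.01727 = 0.03454 kg·m².
T = 2π√(I/(mgd)) = 2π√(0.03454/(0.545 × 9.83 × 0.178)) = 1.20 s.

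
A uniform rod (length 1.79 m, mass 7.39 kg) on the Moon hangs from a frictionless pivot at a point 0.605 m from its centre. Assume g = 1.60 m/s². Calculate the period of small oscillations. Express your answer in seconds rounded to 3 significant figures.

5.08 s

For a physical pendulum T = 2π√(I/(mgd)), with d = 0.6050 m from pivot to centre of mass.
I_cm = mL²/12 = 7.39 × 1.79²/12 = 1.973 kg·m²; I = I_cm + md² = 1.973 + 7.39 × 0.6050² = 4.678 kg·m².
T = 2π√(4.678/(7.39 × 1.60 × 0.6050)) = 5.08 s.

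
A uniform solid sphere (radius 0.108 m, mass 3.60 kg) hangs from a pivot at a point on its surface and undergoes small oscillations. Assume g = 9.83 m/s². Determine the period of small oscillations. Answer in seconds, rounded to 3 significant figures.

I_cm = (2/5)mr² = 0.01680 kg·m². The pivot is at distance d = 0.108 m from the centre of mass.
By the parallel-axis theorem, I = I_cm + md² = 0.01680 + 0.04199 = 0.05879 kg·m².
T = 2π√(I/(mgd)) = 2π√(0.05879/(3.60 × 9.83 × 0.108)) = 0.779 s.

0.779 s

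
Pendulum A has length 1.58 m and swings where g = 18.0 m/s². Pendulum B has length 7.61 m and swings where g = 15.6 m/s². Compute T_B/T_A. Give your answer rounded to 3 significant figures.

T = 2π√(L/g), so T_B/T_A = √((L_B/g_B)/(L_A/g_A)) = √((7.61/15.6)/(1.58/18.0)) = 2.36.

2.36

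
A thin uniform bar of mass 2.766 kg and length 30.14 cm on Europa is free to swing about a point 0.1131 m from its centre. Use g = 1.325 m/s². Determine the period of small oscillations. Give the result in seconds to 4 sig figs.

2.316 s

For a physical pendulum T = 2π√(I/(mgd)), with d = 0.11310 m from pivot to centre of mass.
I_cm = mL²/12 = 2.766 × 0.3014²/12 = 0.020939 kg·m²; I = I_cm + md² = 0.020939 + 2.766 × 0.11310² = 0.056321 kg·m².
T = 2π√(0.056321/(2.766 × 1.325 × 0.11310)) = 2.316 s.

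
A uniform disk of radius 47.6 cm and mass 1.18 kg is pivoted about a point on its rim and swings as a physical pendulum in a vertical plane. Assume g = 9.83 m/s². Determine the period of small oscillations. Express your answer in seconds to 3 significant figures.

I_cm = ½mr² = 0.1337 kg·m². The pivot is at distance d = 0.476 m from the centre of mass.
By the parallel-axis theorem, I = I_cm + md² = 0.1337 + 0.2674 = 0.4010 kg·m².
T = 2π√(I/(mgd)) = 2π√(0.4010/(1.18 × 9.83 × 0.476)) = 1.69 s.

1.69 s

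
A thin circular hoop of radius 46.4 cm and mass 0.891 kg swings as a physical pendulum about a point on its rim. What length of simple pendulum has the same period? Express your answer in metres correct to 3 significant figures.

The equivalent simple-pendulum length is L_eq = I/(md), where I is about the pivot and d = 0.4640 m.
I_cm = mR² = 0.1918 kg·m², so I = I_cm + md² = 0.1918 + 0.1918 = 0.3837 kg·m².
L_eq = 0.3837/(0.891 × 0.4640) = 0.928 m.

0.928 m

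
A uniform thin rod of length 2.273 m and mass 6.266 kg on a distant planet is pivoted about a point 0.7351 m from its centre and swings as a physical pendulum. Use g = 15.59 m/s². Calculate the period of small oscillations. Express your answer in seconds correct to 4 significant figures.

For a physical pendulum T = 2π√(I/(mgd)), with d = 0.73510 m from pivot to centre of mass.
I_cm = mL²/12 = 6.266 × 2.273²/12 = 2.6978 kg·m²; I = I_cm + md² = 2.6978 + 6.266 × 0.73510² = 6.0838 kg·m².
T = 2π√(6.0838/(6.266 × 15.59 × 0.73510)) = 1.829 s.

1.829 s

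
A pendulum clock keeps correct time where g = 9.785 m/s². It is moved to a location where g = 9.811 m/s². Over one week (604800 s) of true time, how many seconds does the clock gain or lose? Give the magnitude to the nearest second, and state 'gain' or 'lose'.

The clock's period scales as T ∝ 1/√g, so T'/T = √(9.785/9.811) = 0.998674.
In 604800 s of true time the clock registers 604800/0.998674 = 605603.0 s, so it gains 803 s.

gain 803 s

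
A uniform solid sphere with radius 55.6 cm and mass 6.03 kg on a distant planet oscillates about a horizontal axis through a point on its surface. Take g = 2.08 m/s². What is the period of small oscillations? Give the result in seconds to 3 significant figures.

I_cm = (2/5)mr² = 0.7456 kg·m². The pivot is at distance d = 0.556 m from the centre of mass.
By the parallel-axis theorem, I = I_cm + md² = 0.7456 + 1.864 = 2.610 kg·m².
T = 2π√(I/(mgd)) = 2π√(2.610/(6.03 × 2.08 × 0.556)) = 3.84 s.

3.84 s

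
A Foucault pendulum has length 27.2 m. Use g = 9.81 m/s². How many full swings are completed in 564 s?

T = 2π√(L/g) = 2π√(27.2/9.81) = 10.46 s.
Number of complete oscillations = ⌊564/10.46⌋ = ⌊53.91⌋ = 53.

53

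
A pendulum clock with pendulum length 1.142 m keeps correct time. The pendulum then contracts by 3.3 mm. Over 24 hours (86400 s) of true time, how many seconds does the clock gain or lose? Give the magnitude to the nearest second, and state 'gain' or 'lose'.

gain 125 s

T ∝ √L, so T'/T = √(1.13870/1.142) = 0.998554.
In 86400 s of true time the clock registers 86400/0.998554 = 86525.1 s, so it gains 125 s.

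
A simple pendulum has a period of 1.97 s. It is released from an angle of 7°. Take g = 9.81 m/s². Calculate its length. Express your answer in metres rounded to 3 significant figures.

0.964 m

From T = 2π√(L/g), L = gT²/(4π²) = 9.81 × 1.970²/(4π²) = 0.964 m.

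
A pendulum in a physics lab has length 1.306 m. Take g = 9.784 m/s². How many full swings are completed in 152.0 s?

66

T = 2π√(L/g) = 2π√(1.306/9.784) = 2.2956 s.
Number of complete oscillations = ⌊152.0/2.2956⌋ = ⌊66.214⌋ = 66.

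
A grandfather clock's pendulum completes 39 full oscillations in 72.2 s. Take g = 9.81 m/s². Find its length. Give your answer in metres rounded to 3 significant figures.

0.852 m

T = 72.2/39 = 1.851 s.
From T = 2π√(L/g), L = gT²/(4π²) = 9.81 × 1.851²/(4π²) = 0.852 m.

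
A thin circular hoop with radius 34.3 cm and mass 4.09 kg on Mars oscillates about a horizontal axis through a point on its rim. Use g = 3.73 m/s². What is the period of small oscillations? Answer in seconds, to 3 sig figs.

2.69 s

I_cm = mr² = 0.4812 kg·m². The pivot is at distance d = 0.343 m from the centre of mass.
By the parallel-axis theorem, I = I_cm + md² = 0.4812 + 0.4812 = 0.9624 kg·m².
T = 2π√(I/(mgd)) = 2π√(0.9624/(4.09 × 3.73 × 0.343)) = 2.69 s.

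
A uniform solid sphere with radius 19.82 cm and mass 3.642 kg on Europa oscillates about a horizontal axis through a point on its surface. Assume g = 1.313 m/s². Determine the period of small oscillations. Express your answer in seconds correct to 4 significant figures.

I_cm = (2/5)mr² = 0.057228 kg·m². The pivot is at distance d = 0.1982 m from the centre of mass.
By the parallel-axis theorem, I = I_cm + md² = 0.057228 + 0.14307 = 0.20030 kg·m².
T = 2π√(I/(mgd)) = 2π√(0.20030/(3.642 × 1.313 × 0.1982)) = 2.888 s.

2.888 s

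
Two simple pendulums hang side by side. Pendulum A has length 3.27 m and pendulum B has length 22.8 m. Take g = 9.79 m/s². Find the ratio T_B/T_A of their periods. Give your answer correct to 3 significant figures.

T ∝ √L, so T_B/T_A = √(L_B/L_A) = √(22.8/3.27) = 2.64.

2.64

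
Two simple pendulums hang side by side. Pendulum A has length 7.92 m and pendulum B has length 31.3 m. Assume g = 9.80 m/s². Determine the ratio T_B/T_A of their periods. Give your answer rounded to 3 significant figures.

1.99

T ∝ √L, so T_B/T_A = √(L_B/L_A) = √(31.3/7.92) = 1.99.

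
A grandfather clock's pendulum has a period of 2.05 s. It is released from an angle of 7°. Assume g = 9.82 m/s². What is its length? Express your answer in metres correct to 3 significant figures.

From T = 2π√(L/g), L = gT²/(4π²) = 9.82 × 2.050²/(4π²) = 1.05 m.

1.05 m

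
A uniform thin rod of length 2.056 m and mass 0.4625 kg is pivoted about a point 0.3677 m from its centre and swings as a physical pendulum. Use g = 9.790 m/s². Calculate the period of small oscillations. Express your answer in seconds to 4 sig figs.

2.312 s

For a physical pendulum T = 2π√(I/(mgd)), with d = 0.36770 m from pivot to centre of mass.
I_cm = mL²/12 = 0.4625 × 2.056²/12 = 0.16292 kg·m²; I = I_cm + md² = 0.16292 + 0.4625 × 0.36770² = 0.22545 kg·m².
T = 2π√(0.22545/(0.4625 × 9.790 × 0.36770)) = 2.312 s.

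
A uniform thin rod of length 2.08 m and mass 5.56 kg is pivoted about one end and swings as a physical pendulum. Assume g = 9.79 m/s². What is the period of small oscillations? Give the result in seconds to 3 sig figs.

2.36 s

For a physical pendulum T = 2π√(I/(mgd)), with d = 1.040 m from pivot to centre of mass.
I_cm = mL²/12 = 5.56 × 2.08²/12 = 2.005 kg·m²; I = I_cm + md² = 2.005 + 5.56 × 1.040² = 8.018 kg·m².
T = 2π√(8.018/(5.56 × 9.79 × 1.040)) = 2.36 s.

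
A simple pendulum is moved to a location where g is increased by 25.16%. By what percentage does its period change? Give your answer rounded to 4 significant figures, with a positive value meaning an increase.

T ∝ 1/√g, so T'/T = 1/√(1.2516) = 0.89386.
Percentage change in T = (0.89386 − 1) × 100% = -10.61%.

-10.61%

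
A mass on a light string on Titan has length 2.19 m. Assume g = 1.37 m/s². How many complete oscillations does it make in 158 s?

19

T = 2π√(L/g) = 2π√(2.19/1.37) = 7.944 s.
Number of complete oscillations = ⌊158/7.944⌋ = ⌊19.89⌋ = 19.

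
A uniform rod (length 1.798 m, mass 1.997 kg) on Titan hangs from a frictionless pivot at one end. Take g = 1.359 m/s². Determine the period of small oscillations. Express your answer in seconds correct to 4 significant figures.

For a physical pendulum T = 2π√(I/(mgd)), with d = 0.89900 m from pivot to centre of mass.
I_cm = mL²/12 = 1.997 × 1.798²/12 = 0.53799 kg·m²; I = I_cm + md² = 0.53799 + 1.997 × 0.89900² = 2.1520 kg·m².
T = 2π√(2.1520/(1.997 × 1.359 × 0.89900)) = 5.901 s.

5.901 s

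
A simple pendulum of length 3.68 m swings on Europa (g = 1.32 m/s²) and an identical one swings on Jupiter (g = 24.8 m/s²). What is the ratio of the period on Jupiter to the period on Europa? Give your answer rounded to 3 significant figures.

0.231

T ∝ 1/√g, so T₂/T₁ = √(g₁/g₂) = √(1.32/24.8) = 0.231.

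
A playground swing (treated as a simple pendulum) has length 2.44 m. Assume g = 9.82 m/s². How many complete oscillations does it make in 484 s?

154

T = 2π√(L/g) = 2π√(2.44/9.82) = 3.132 s.
Number of complete oscillations = ⌊484/3.132⌋ = ⌊154.5⌋ = 154.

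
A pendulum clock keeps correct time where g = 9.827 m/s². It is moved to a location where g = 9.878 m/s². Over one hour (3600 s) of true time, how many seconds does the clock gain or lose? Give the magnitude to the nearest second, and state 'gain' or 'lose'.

The clock's period scales as T ∝ 1/√g, so T'/T = √(9.827/9.878) = 0.997415.
In 3600 s of true time the clock registers 3600/0.997415 = 3609.3 s, so it gains 9 s.

gain 9 s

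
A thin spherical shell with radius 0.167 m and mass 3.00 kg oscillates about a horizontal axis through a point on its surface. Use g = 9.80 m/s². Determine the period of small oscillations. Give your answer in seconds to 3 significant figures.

1.06 s

I_cm = (2/3)mr² = 0.05578 kg·m². The pivot is at distance d = 0.167 m from the centre of mass.
By the parallel-axis theorem, I = I_cm + md² = 0.05578 + 0.08367 = 0.1394 kg·m².
T = 2π√(I/(mgd)) = 2π√(0.1394/(3.00 × 9.80 × 0.167)) = 1.06 s.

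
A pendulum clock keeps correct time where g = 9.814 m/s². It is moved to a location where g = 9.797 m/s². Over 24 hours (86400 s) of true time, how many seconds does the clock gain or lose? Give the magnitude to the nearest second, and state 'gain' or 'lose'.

The clock's period scales as T ∝ 1/√g, so T'/T = √(9.814/9.797) = 1.00087.
In 86400 s of true time the clock registers 86400/1.00087 = 86325.1 s, so it loses 75 s.

lose 75 s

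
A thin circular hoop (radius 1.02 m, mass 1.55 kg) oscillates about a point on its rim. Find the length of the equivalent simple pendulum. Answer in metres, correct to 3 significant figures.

The equivalent simple-pendulum length is L_eq = I/(md), where I is about the pivot and d = 1.020 m.
I_cm = mR² = 1.613 kg·m², so I = I_cm + md² = 1.613 + 1.613 = 3.225 kg·m².
L_eq = 3.225/(1.55 × 1.020) = 2.04 m.

2.04 m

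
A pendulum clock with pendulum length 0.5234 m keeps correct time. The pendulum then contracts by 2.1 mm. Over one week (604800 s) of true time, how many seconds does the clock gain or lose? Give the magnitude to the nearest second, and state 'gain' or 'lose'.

T ∝ √L, so T'/T = √(0.52130/0.5234) = 0.997992.
In 604800 s of true time the clock registers 604800/0.997992 = 606017.0 s, so it gains 1217 s.

gain 1217 s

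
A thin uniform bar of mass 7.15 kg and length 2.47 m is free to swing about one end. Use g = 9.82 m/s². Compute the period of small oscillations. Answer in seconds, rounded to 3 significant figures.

For a physical pendulum T = 2π√(I/(mgd)), with d = 1.235 m from pivot to centre of mass.
I_cm = mL²/12 = 7.15 × 2.47²/12 = 3.635 kg·m²; I = I_cm + md² = 3.635 + 7.15 × 1.235² = 14.54 kg·m².
T = 2π√(14.54/(7.15 × 9.82 × 1.235)) = 2.57 s.

2.57 s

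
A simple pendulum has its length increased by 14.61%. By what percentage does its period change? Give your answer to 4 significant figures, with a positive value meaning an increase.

7.056%

T ∝ √L, so T'/T = √(1.1461) = 1.0706.
Percentage change in T = (1.0706 − 1) × 100% = 7.056%.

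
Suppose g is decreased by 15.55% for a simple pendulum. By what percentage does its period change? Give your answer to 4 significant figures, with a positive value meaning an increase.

8.818%

T ∝ 1/√g, so T'/T = 1/√(0.84450) = 1.0882.
Percentage change in T = (1.0882 − 1) × 100% = 8.818%.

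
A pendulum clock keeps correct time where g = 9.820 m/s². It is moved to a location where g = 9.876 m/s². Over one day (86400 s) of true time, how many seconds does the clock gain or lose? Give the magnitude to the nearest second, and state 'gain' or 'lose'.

gain 246 s

The clock's period scales as T ∝ 1/√g, so T'/T = √(9.820/9.876) = 0.997161.
In 86400 s of true time the clock registers 86400/0.997161 = 86646.0 s, so it gains 246 s.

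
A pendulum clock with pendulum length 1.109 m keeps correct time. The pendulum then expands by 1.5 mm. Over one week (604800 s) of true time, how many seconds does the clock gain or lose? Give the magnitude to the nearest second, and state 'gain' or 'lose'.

lose 409 s

T ∝ √L, so T'/T = √(1.11050/1.109) = 1.00068.
In 604800 s of true time the clock registers 604800/1.00068 = 604391.4 s, so it loses 409 s.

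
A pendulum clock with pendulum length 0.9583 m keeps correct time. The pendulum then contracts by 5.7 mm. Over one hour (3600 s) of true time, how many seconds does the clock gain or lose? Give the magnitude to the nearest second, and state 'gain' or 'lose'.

gain 11 s

T ∝ √L, so T'/T = √(0.95260/0.9583) = 0.997022.
In 3600 s of true time the clock registers 3600/0.997022 = 3610.8 s, so it gains 11 s.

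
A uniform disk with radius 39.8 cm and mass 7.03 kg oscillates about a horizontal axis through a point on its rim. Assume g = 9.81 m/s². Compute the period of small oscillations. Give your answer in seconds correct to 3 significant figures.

1.55 s

I_cm = ½mr² = 0.5568 kg·m². The pivot is at distance d = 0.398 m from the centre of mass.
By the parallel-axis theorem, I = I_cm + md² = 0.5568 + 1.114 = 1.670 kg·m².
T = 2π√(I/(mgd)) = 2π√(1.670/(7.03 × 9.81 × 0.398)) = 1.55 s.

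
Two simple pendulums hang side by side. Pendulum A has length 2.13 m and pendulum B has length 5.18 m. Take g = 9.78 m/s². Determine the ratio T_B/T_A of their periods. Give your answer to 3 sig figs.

T ∝ √L, so T_B/T_A = √(L_B/L_A) = √(5.18/2.13) = 1.56.

1.56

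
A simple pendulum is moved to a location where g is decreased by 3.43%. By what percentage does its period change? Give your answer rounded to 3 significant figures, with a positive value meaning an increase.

T ∝ 1/√g, so T'/T = 1/√(0.9657) = 1.018.
Percentage change in T = (1.018 − 1) × 100% = 1.76%.

1.76%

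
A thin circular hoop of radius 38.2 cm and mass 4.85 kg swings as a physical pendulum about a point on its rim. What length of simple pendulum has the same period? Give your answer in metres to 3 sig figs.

The equivalent simple-pendulum length is L_eq = I/(md), where I is about the pivot and d = 0.3820 m.
I_cm = mR² = 0.7077 kg·m², so I = I_cm + md² = 0.7077 + 0.7077 = 1.415 kg·m².
L_eq = 1.415/(4.85 × 0.3820) = 0.764 m.

0.764 m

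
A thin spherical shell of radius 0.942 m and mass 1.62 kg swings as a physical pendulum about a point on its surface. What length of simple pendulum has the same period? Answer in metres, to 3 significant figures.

The equivalent simple-pendulum length is L_eq = I/(md), where I is about the pivot and d = 0.9420 m.
I_cm = (2/3)mR² = 0.9584 kg·m², so I = I_cm + md² = 0.9584 + 1.438 = 2.396 kg·m².
L_eq = 2.396/(1.62 × 0.9420) = 1.57 m.

1.57 m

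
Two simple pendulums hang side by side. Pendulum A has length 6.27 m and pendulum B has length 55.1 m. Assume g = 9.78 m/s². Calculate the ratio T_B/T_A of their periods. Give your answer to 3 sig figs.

T ∝ √L, so T_B/T_A = √(L_B/L_A) = √(55.1/6.27) = 2.96.

2.96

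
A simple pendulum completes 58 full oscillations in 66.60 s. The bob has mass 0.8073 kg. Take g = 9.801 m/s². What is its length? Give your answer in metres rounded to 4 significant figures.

0.3273 m

T = 66.60/58 = 1.1483 s.
From T = 2π√(L/g), L = gT²/(4π²) = 9.801 × 1.1483²/(4π²) = 0.3273 m.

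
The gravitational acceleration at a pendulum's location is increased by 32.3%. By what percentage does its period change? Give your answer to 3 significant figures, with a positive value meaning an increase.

T ∝ 1/√g, so T'/T = 1/√(1.323) = 0.8694.
Percentage change in T = (0.8694 − 1) × 100% = -13.1%.

-13.1%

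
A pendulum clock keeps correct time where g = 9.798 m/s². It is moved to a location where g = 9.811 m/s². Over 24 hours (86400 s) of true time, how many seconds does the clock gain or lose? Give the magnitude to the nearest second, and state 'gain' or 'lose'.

gain 57 s

The clock's period scales as T ∝ 1/√g, so T'/T = √(9.798/9.811) = 0.999337.
In 86400 s of true time the clock registers 86400/0.999337 = 86457.3 s, so it gains 57 s.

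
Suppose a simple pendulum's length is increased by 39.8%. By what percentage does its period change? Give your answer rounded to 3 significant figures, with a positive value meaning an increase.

T ∝ √L, so T'/T = √(1.398) = 1.182.
Percentage change in T = (1.182 − 1) × 100% = 18.2%.

18.2%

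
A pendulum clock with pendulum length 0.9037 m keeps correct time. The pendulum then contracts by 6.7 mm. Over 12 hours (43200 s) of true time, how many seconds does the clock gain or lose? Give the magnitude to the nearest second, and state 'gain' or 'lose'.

gain 161 s

T ∝ √L, so T'/T = √(0.89700/0.9037) = 0.996286.
In 43200 s of true time the clock registers 43200/0.996286 = 43361.0 s, so it gains 161 s.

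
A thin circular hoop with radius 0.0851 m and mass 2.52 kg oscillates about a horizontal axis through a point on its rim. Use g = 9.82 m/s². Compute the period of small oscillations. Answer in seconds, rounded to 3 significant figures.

I_cm = mr² = 0.01825 kg·m². The pivot is at distance d = 0.0851 m from the centre of mass.
By the parallel-axis theorem, I = I_cm + md² = 0.01825 + 0.01825 = 0.03650 kg·m².
T = 2π√(I/(mgd)) = 2π√(0.03650/(2.52 × 9.82 × 0.0851)) = 0.827 s.

0.827 s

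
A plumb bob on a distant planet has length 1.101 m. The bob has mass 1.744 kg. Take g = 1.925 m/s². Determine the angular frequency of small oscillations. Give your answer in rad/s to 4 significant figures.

1.322 rad/s

ω = √(g/L) = √(1.925/1.101) = 1.322 rad/s.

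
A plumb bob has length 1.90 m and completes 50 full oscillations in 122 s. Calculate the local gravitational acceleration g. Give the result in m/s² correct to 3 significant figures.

T = 122/50 = 2.440 s.
From T = 2π√(L/g), g = 4π²L/T² = 4π² × 1.90/2.440² = 12.6 m/s².

12.6 m/s²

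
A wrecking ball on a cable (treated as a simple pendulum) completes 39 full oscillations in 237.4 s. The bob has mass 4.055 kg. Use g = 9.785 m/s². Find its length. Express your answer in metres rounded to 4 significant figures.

9.184 m

T = 237.4/39 = 6.0872 s.
From T = 2π√(L/g), L = gT²/(4π²) = 9.785 × 6.0872²/(4π²) = 9.184 m.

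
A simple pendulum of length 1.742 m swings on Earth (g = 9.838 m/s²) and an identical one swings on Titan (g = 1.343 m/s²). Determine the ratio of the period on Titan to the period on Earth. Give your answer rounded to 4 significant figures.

2.707

T ∝ 1/√g, so T₂/T₁ = √(g₁/g₂) = √(9.838/1.343) = 2.707.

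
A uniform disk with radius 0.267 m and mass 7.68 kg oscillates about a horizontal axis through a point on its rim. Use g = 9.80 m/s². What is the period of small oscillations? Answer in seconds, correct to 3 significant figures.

I_cm = ½mr² = 0.2737 kg·m². The pivot is at distance d = 0.267 m from the centre of mass.
By the parallel-axis theorem, I = I_cm + md² = 0.2737 + 0.5475 = 0.8212 kg·m².
T = 2π√(I/(mgd)) = 2π√(0.8212/(7.68 × 9.80 × 0.267)) = 1.27 s.

1.27 s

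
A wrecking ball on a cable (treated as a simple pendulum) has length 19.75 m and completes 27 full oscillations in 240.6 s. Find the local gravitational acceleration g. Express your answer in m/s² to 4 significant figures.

T = 240.6/27 = 8.9111 s.
From T = 2π√(L/g), g = 4π²L/T² = 4π² × 19.75/8.9111² = 9.819 m/s².

9.819 m/s²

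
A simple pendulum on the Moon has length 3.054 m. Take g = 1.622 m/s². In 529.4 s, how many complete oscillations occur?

61

T = 2π√(L/g) = 2π√(3.054/1.622) = 8.6216 s.
Number of complete oscillations = ⌊529.4/8.6216⌋ = ⌊61.404⌋ = 61.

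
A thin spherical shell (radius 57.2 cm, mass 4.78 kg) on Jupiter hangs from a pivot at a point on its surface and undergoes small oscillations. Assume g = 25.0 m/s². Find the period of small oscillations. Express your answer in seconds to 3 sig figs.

I_cm = (2/3)mr² = 1.043 kg·m². The pivot is at distance d = 0.572 m from the centre of mass.
By the parallel-axis theorem, I = I_cm + md² = 1.043 + 1.564 = 2.607 kg·m².
T = 2π√(I/(mgd)) = 2π√(2.607/(4.78 × 25.0 × 0.572)) = 1.23 s.

1.23 s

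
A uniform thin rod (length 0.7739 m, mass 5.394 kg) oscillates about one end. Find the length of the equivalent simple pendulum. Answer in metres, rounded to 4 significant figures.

0.5159 m

The equivalent simple-pendulum length is L_eq = I/(md), where I is about the pivot and d = 0.38695 m.
I_cm = (1/12)mL² = 0.26922 kg·m², so I = I_cm + md² = 0.26922 + 0.80765 = 1.0769 kg·m².
L_eq = 1.0769/(5.394 × 0.38695) = 0.5159 m.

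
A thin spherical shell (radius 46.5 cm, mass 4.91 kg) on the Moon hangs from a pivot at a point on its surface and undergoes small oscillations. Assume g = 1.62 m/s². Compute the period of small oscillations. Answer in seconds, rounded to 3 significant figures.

4.35 s

I_cm = (2/3)mr² = 0.7078 kg·m². The pivot is at distance d = 0.465 m from the centre of mass.
By the parallel-axis theorem, I = I_cm + md² = 0.7078 + 1.062 = 1.769 kg·m².
T = 2π√(I/(mgd)) = 2π√(1.769/(4.91 × 1.62 × 0.465)) = 4.35 s.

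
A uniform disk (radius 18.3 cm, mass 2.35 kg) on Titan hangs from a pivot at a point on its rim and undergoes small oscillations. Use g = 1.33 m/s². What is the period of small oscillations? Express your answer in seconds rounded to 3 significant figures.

2.85 s

I_cm = ½mr² = 0.03935 kg·m². The pivot is at distance d = 0.183 m from the centre of mass.
By the parallel-axis theorem, I = I_cm + md² = 0.03935 + 0.07870 = 0.1180 kg·m².
T = 2π√(I/(mgd)) = 2π√(0.1180/(2.35 × 1.33 × 0.183)) = 2.85 s.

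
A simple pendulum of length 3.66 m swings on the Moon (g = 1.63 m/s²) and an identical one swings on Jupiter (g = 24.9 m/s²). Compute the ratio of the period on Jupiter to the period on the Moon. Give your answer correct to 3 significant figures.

0.256

T ∝ 1/√g, so T₂/T₁ = √(g₁/g₂) = √(1.63/24.9) = 0.256.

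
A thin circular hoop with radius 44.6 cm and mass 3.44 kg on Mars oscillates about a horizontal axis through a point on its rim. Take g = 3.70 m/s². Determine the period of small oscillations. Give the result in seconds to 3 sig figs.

I_cm = mr² = 0.6843 kg·m². The pivot is at distance d = 0.446 m from the centre of mass.
By the parallel-axis theorem, I = I_cm + md² = 0.6843 + 0.6843 = 1.369 kg·m².
T = 2π√(I/(mgd)) = 2π√(1.369/(3.44 × 3.70 × 0.446)) = 3.09 s.

3.09 s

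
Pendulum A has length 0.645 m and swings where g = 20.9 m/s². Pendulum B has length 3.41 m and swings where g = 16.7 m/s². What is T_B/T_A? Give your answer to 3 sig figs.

T = 2π√(L/g), so T_B/T_A = √((L_B/g_B)/(L_A/g_A)) = √((3.41/16.7)/(0.645/20.9)) = 2.57.

2.57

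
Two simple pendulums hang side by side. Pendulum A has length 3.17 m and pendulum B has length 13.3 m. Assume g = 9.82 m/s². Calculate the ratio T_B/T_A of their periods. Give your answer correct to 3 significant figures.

2.05

T ∝ √L, so T_B/T_A = √(L_B/L_A) = √(13.3/3.17) = 2.05.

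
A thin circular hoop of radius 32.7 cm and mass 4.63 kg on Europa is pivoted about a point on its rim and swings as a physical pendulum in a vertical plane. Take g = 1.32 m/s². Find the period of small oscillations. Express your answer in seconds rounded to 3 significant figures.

4.42 s

I_cm = mr² = 0.4951 kg·m². The pivot is at distance d = 0.327 m from the centre of mass.
By the parallel-axis theorem, I = I_cm + md² = 0.4951 + 0.4951 = 0.9902 kg·m².
T = 2π√(I/(mgd)) = 2π√(0.9902/(4.63 × 1.32 × 0.327)) = 4.42 s.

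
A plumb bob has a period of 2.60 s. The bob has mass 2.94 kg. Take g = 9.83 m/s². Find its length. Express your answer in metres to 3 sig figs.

From T = 2π√(L/g), L = gT²/(4π²) = 9.83 × 2.600²/(4π²) = 1.68 m.

1.68 m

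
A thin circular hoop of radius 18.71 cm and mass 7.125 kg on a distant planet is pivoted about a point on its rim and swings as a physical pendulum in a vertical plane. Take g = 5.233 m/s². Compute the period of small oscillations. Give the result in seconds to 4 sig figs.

I_cm = mr² = 0.24942 kg·m². The pivot is at distance d = 0.1871 m from the centre of mass.
By the parallel-axis theorem, I = I_cm + md² = 0.24942 + 0.24942 = 0.49884 kg·m².
T = 2π√(I/(mgd)) = 2π√(0.49884/(7.125 × 5.233 × 0.1871)) = 1.680 s.

1.680 s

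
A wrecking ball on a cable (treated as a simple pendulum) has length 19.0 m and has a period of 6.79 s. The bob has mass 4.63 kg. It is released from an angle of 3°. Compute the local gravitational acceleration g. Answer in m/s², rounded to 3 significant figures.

16.3 m/s²

From T = 2π√(L/g), g = 4π²L/T² = 4π² × 19.0/6.790² = 16.3 m/s².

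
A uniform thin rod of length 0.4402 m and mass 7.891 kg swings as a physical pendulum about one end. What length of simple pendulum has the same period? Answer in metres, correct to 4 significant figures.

0.2935 m

The equivalent simple-pendulum length is L_eq = I/(md), where I is about the pivot and d = 0.22010 m.
I_cm = (1/12)mL² = 0.12742 kg·m², so I = I_cm + md² = 0.12742 + 0.38227 = 0.50970 kg·m².
L_eq = 0.50970/(7.891 × 0.22010) = 0.2935 m.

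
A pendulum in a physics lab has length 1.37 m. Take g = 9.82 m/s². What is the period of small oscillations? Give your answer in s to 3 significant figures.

2.35 s

T = 2π√(L/g) = 2π√(1.37/9.82) = 2π × 0.3735 = 2.35 s.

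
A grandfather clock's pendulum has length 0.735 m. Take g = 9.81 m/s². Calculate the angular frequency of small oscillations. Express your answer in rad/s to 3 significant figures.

3.65 rad/s

ω = √(g/L) = √(9.81/0.735) = 3.65 rad/s.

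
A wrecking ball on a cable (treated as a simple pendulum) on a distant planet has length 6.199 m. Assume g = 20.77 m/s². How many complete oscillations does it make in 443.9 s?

T = 2π√(L/g) = 2π√(6.199/20.77) = 3.4326 s.
Number of complete oscillations = ⌊443.9/3.4326⌋ = ⌊129.32⌋ = 129.

129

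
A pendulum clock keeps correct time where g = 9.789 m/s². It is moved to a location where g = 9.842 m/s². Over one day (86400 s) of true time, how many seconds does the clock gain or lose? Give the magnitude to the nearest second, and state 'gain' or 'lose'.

The clock's period scales as T ∝ 1/√g, so T'/T = √(9.789/9.842) = 0.997304.
In 86400 s of true time the clock registers 86400/0.997304 = 86633.6 s, so it gains 234 s.

gain 234 s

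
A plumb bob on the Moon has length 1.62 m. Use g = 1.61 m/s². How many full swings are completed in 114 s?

T = 2π√(L/g) = 2π√(1.62/1.61) = 6.303 s.
Number of complete oscillations = ⌊114/6.303⌋ = ⌊18.09⌋ = 18.

18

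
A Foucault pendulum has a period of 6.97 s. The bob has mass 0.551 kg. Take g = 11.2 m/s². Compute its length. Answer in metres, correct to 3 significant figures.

13.8 m

From T = 2π√(L/g), L = gT²/(4π²) = 11.2 × 6.970²/(4π²) = 13.8 m.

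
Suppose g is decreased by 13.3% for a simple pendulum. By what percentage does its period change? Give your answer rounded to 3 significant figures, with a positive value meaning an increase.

T ∝ 1/√g, so T'/T = 1/√(0.8670) = 1.074.
Percentage change in T = (1.074 − 1) × 100% = 7.40%.

7.40%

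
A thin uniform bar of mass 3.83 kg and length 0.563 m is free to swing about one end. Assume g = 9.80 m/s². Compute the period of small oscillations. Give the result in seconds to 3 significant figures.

For a physical pendulum T = 2π√(I/(mgd)), with d = 0.2815 m from pivot to centre of mass.
I_cm = mL²/12 = 3.83 × 0.563²/12 = 0.1012 kg·m²; I = I_cm + md² = 0.1012 + 3.83 × 0.2815² = 0.4047 kg·m².
T = 2π√(0.4047/(3.83 × 9.80 × 0.2815)) = 1.23 s.

1.23 s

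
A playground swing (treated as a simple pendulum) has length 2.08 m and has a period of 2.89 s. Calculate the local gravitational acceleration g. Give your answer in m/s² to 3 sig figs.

9.83 m/s²

From T = 2π√(L/g), g = 4π²L/T² = 4π² × 2.08/2.890² = 9.83 m/s².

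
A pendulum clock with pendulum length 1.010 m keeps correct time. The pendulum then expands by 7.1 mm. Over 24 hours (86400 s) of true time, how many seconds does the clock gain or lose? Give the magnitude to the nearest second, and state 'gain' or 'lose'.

lose 302 s

T ∝ √L, so T'/T = √(1.01710/1.010) = 1.00351.
In 86400 s of true time the clock registers 86400/1.00351 = 86097.9 s, so it loses 302 s.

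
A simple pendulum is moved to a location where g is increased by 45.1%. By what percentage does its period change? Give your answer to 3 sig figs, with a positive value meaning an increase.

T ∝ 1/√g, so T'/T = 1/√(1.451) = 0.8302.
Percentage change in T = (0.8302 − 1) × 100% = -17.0%.

-17.0%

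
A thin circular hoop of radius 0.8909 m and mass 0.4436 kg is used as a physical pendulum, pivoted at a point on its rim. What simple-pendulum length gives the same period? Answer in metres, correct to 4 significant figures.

1.782 m

The equivalent simple-pendulum length is L_eq = I/(md), where I is about the pivot and d = 0.89090 m.
I_cm = mR² = 0.35209 kg·m², so I = I_cm + md² = 0.35209 + 0.35209 = 0.70417 kg·m².
L_eq = 0.70417/(0.4436 × 0.89090) = 1.782 m.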